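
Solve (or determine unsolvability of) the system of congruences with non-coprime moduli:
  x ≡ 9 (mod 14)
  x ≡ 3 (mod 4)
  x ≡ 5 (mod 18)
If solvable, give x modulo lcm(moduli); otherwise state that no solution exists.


Moduli 14, 4, 18 are not pairwise coprime, so CRT works modulo lcm(m_i) when all pairwise compatibility conditions hold.
Pairwise compatibility: gcd(m_i, m_j) must divide a_i - a_j for every pair.
Merge one congruence at a time:
  Start: x ≡ 9 (mod 14).
  Combine with x ≡ 3 (mod 4): gcd(14, 4) = 2; 3 - 9 = -6, which IS divisible by 2, so compatible.
    Write x = 9 + 14·t and substitute into x ≡ 3 (mod 4): 14·t ≡ 3 − 9 = -6 (mod 4).
    Divide the congruence (and modulus) by g = 2: 7·t ≡ -3 (mod 2).
    Reduce coefficients mod 2: 1·t ≡ 1 (mod 2).
    So t ≡ 1 (mod 2).
    Then x = 9 + 14·1 = 23, valid modulo lcm(14, 4) = 28: x ≡ 23 (mod 28).
  Combine with x ≡ 5 (mod 18): gcd(28, 18) = 2; 5 - 23 = -18, which IS divisible by 2, so compatible.
    Write x = 23 + 28·t and substitute into x ≡ 5 (mod 18): 28·t ≡ 5 − 23 = -18 (mod 18).
    Divide the congruence (and modulus) by g = 2: 14·t ≡ -9 (mod 9).
    Reduce coefficients mod 9: 5·t ≡ 0 (mod 9).
    The inverse of 5 mod 9 is 2 (since 5·2 = 10 = 1·9 + 1), so t ≡ 2·0 = 0 ≡ 0 (mod 9).
    Then x = 23 + 28·0 = 23, valid modulo lcm(28, 18) = 252: x ≡ 23 (mod 252).
Verify: 23 mod 14 = 9, 23 mod 4 = 3, 23 mod 18 = 5.

x ≡ 23 (mod 252).


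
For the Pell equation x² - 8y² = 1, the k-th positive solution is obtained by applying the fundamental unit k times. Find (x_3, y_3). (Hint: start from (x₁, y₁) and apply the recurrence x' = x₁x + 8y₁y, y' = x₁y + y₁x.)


Step 1: Find the fundamental solution (x₁, y₁) of x² - 8y² = 1.
  Expand √8 as a continued fraction. a₀ = ⌊√8⌋ = 2; iterate m_{k+1} = d_k·a_k − m_k, d_{k+1} = (8 − m_{k+1}²)/d_k, a_{k+1} = ⌊(a₀ + m_{k+1})/d_{k+1}⌋ (starting m₀ = 0, d₀ = 1), with convergents p_k = a_k·p_{k-1} + p_{k-2}, q_k = a_k·q_{k-1} + q_{k-2} (p₋₁ = 1, q₋₁ = 0):
  k = 0: a₀ = 2; p₀/q₀ = 2/1; p₀² − 8·q₀² = 4 − 8 = -4.
  k = 1: m = 2, d = 4, a = ⌊(2 + 2)/4⌋ = 1; p/q = (1·2 + 1)/(1·1 + 0) = 3/1; p² − 8·q² = 9 − 8 = 1.
  The first convergent with p² − 8·q² = 1 gives the fundamental solution (x₁, y₁) = (3, 1).
Step 2: Apply the recurrence (x_{n+1}, y_{n+1}) = (x₁x_n + 8y₁y_n, x₁y_n + y₁x_n) repeatedly.
  From (x_1, y_1) = (3, 1): x_2 = 3·3 + 8·1·1 = 17; y_2 = 3·1 + 1·3 = 6.
  From (x_2, y_2) = (17, 6): x_3 = 3·17 + 8·1·6 = 99; y_3 = 3·6 + 1·17 = 35.
Step 3: Verify x_3² - 8·y_3² = 9801 - 9800 = 1 (should be 1). ✓

(x_1, y_1) = (3, 1); (x_3, y_3) = (99, 35).


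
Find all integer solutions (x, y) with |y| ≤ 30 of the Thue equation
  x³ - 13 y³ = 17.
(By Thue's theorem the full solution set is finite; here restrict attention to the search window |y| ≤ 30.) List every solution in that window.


The equation is x³ - 13y³ = 17. For fixed y, x³ = 13·y³ + 17, so a solution requires the RHS to be a perfect cube.
Strategy: iterate y from -30 to 30, compute RHS = 13·y³ + 17, and check whether it is a (positive or negative) perfect cube.
Check small values of y:
  y = 0: RHS = 17 is not a perfect cube.
  y = 1: RHS = 30 is not a perfect cube.
  y = -1: RHS = 4 is not a perfect cube.
  y = 2: RHS = 121 is not a perfect cube.
  y = -2: RHS = -87 is not a perfect cube.
  y = 3: RHS = 368 is not a perfect cube.
  y = -3: RHS = -334 is not a perfect cube.
Continuing the search up to |y| = 30 finds no solutions either.
No (x, y) in the scanned range satisfies the equation.

No integer solutions with |y| ≤ 30.


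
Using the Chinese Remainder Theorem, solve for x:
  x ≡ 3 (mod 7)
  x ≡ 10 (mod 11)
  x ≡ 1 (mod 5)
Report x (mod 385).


Moduli 7, 11, 5 are pairwise coprime; by CRT there is a unique solution modulo M = 7 · 11 · 5 = 385.
Solve pairwise, accumulating the modulus:
  Start with x ≡ 3 (mod 7).
  Combine with x ≡ 10 (mod 11): since gcd(7, 11) = 1, we get a unique residue mod 77.
    Write x = 3 + 7·t and substitute into x ≡ 10 (mod 11): 7·t ≡ 10 − 3 = 7 (mod 11).
    The inverse of 7 mod 11 is 8 (since 7·8 = 56 = 5·11 + 1), so t ≡ 8·7 = 56 ≡ 1 (mod 11).
    Then x = 3 + 7·1 = 10, valid modulo lcm(7, 11) = 77: x ≡ 10 (mod 77).
  Combine with x ≡ 1 (mod 5): since gcd(77, 5) = 1, we get a unique residue mod 385.
    Write x = 10 + 77·t and substitute into x ≡ 1 (mod 5): 77·t ≡ 1 − 10 = -9 (mod 5).
    Reduce coefficients mod 5: 2·t ≡ 1 (mod 5).
    The inverse of 2 mod 5 is 3 (since 2·3 = 6 = 1·5 + 1), so t ≡ 3·1 = 3 ≡ 3 (mod 5).
    Then x = 10 + 77·3 = 241, valid modulo lcm(77, 5) = 385: x ≡ 241 (mod 385).
Verify: 241 mod 7 = 3 ✓, 241 mod 11 = 10 ✓, 241 mod 5 = 1 ✓.

x ≡ 241 (mod 385).


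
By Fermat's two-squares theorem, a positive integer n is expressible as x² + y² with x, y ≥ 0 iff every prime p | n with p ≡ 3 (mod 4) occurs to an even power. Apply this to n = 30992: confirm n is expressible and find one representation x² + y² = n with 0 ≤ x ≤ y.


Step 1: Factor n = 30992 = 2^4 · 13 · 149.
Step 2: Check the mod-4 condition on each prime factor: 2 = 2 (special); 13 ≡ 1 (mod 4), exponent 1; 149 ≡ 1 (mod 4), exponent 1.
All primes ≡ 3 (mod 4) appear to even exponent (or don't appear), so by the two-squares theorem n IS expressible as a sum of two squares.
Step 3: Build a representation. Group n = k² · m with k = 4 and m = 13 · 149 = 1937 (a product of primes ≡ 1 (mod 4)); a representation of m scales to one of n via (k·x)² + (k·y)² = k²(x² + y²). Each prime p ≡ 1 (mod 4) is itself a sum of two squares; find a² by testing p − a² for a perfect square:
  13: 13 − 1² = 12, 13 − 2² = 9 = 3² ⇒ 13 = 2² + 3².
  149: 149 − 1² = 148, 149 − 2² = 145, 149 − 3² = 140, 149 − 4² = 133, 149 − 5² = 124, 149 − 6² = 113, 149 − 7² = 100 = 10² ⇒ 149 = 7² + 10².
  Combine using the Brahmagupta–Fibonacci identity (a² + b²)(c² + d²) = (ac − bd)² + (ad + bc)² = (ac + bd)² + (ad − bc)²:
  13 · 149 = 1937: from (2² + 3²)(7² + 10²), take (2·7 − 3·10, 2·10 + 3·7) = (14 − 30, 20 + 21) = (-16, 41); dropping signs (only squares matter) gives (16, 41); check 16² + 41² = 256 + 1681 = 1937 ✓.
  Scale by k = 4: (4·16, 4·41) = (64, 164).
Step 4: Order so x ≤ y and verify: 64² + 164² = 4096 + 26896 = 30992 = n. ✓

n = 30992 = 64² + 164² (one valid representation with x ≤ y).


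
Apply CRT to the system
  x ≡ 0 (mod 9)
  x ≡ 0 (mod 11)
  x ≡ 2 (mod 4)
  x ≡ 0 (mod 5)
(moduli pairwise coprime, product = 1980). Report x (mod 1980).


Product of moduli M = 9 · 11 · 4 · 5 = 1980.
Merge one congruence at a time:
  Start: x ≡ 0 (mod 9).
  Combine with x ≡ 0 (mod 11); new modulus lcm = 99.
    Write x = 0 + 9·t and substitute into x ≡ 0 (mod 11): 9·t ≡ 0 − 0 = 0 (mod 11).
    The inverse of 9 mod 11 is 5 (since 9·5 = 45 = 4·11 + 1), so t ≡ 5·0 = 0 ≡ 0 (mod 11).
    Then x = 0 + 9·0 = 0, valid modulo lcm(9, 11) = 99: x ≡ 0 (mod 99).
  Combine with x ≡ 2 (mod 4); new modulus lcm = 396.
    Write x = 0 + 99·t and substitute into x ≡ 2 (mod 4): 99·t ≡ 2 − 0 = 2 (mod 4).
    Reduce coefficients mod 4: 3·t ≡ 2 (mod 4).
    The inverse of 3 mod 4 is 3 (since 3·3 = 9 = 2·4 + 1), so t ≡ 3·2 = 6 ≡ 2 (mod 4).
    Then x = 0 + 99·2 = 198, valid modulo lcm(99, 4) = 396: x ≡ 198 (mod 396).
  Combine with x ≡ 0 (mod 5); new modulus lcm = 1980.
    Write x = 198 + 396·t and substitute into x ≡ 0 (mod 5): 396·t ≡ 0 − 198 = -198 (mod 5).
    Reduce coefficients mod 5: 1·t ≡ 2 (mod 5).
    So t ≡ 2 (mod 5).
    Then x = 198 + 396·2 = 990, valid modulo lcm(396, 5) = 1980: x ≡ 990 (mod 1980).
Verify against each original: 990 mod 9 = 0, 990 mod 11 = 0, 990 mod 4 = 2, 990 mod 5 = 0.

x ≡ 990 (mod 1980).


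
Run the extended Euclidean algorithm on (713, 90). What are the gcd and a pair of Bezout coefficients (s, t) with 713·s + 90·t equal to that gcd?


Euclidean algorithm on (713, 90) — divide until remainder is 0:
  713 = 7 · 90 + 83
  90 = 1 · 83 + 7
  83 = 11 · 7 + 6
  7 = 1 · 6 + 1
  6 = 6 · 1 + 0
gcd(713, 90) = 1.
Track Bezout coefficients alongside the remainders: start with r₀ = 713 = a·1 + b·0 (s = 1, t = 0) and r₁ = 90 = a·0 + b·1 (s = 0, t = 1); each new remainder r_{k+1} = r_{k-1} − q_k·r_k inherits s_{k+1} = s_{k-1} − q_k·s_k, t_{k+1} = t_{k-1} − q_k·t_k, so r_k = a·s_k + b·t_k at every step:
  q = 7: r = 83, s = 1 − 7·0 = 1, t = 0 − 7·1 = -7  (check: 713·1 + 90·(-7) = 83)
  q = 1: r = 7, s = 0 − 1·1 = -1, t = 1 − 1·(-7) = 8  (check: 713·(-1) + 90·8 = 7)
  q = 11: r = 6, s = 1 − 11·(-1) = 12, t = -7 − 11·8 = -95  (check: 713·12 + 90·(-95) = 6)
  q = 1: r = 1, s = -1 − 1·12 = -13, t = 8 − 1·(-95) = 103  (check: 713·(-13) + 90·103 = 1)
The row with r = 1 (the gcd) gives the Bezout coefficients s = -13, t = 103.
Result: 713 · (-13) + 90 · (103) = 1.

gcd(713, 90) = 1; s = -13, t = 103 (check: 713·(-13) + 90·103 = 1).


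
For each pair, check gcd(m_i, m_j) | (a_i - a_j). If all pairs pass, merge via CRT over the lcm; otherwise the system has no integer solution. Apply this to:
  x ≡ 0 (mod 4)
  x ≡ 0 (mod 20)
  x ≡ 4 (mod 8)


Moduli 4, 20, 8 are not pairwise coprime, so CRT works modulo lcm(m_i) when all pairwise compatibility conditions hold.
Pairwise compatibility: gcd(m_i, m_j) must divide a_i - a_j for every pair.
Merge one congruence at a time:
  Start: x ≡ 0 (mod 4).
  Combine with x ≡ 0 (mod 20): gcd(4, 20) = 4; 0 - 0 = 0, which IS divisible by 4, so compatible.
    Write x = 0 + 4·t and substitute into x ≡ 0 (mod 20): 4·t ≡ 0 − 0 = 0 (mod 20).
    Divide the congruence (and modulus) by g = 4: 1·t ≡ 0 (mod 5).
    So t ≡ 0 (mod 5).
    Then x = 0 + 4·0 = 0, valid modulo lcm(4, 20) = 20: x ≡ 0 (mod 20).
  Combine with x ≡ 4 (mod 8): gcd(20, 8) = 4; 4 - 0 = 4, which IS divisible by 4, so compatible.
    Write x = 0 + 20·t and substitute into x ≡ 4 (mod 8): 20·t ≡ 4 − 0 = 4 (mod 8).
    Divide the congruence (and modulus) by g = 4: 5·t ≡ 1 (mod 2).
    Reduce coefficients mod 2: 1·t ≡ 1 (mod 2).
    So t ≡ 1 (mod 2).
    Then x = 0 + 20·1 = 20, valid modulo lcm(20, 8) = 40: x ≡ 20 (mod 40).
Verify: 20 mod 4 = 0, 20 mod 20 = 0, 20 mod 8 = 4.

x ≡ 20 (mod 40).


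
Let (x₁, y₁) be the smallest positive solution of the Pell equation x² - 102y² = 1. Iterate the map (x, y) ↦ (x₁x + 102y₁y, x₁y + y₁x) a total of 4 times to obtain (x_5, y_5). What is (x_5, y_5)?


Step 1: Find the fundamental solution (x₁, y₁) of x² - 102y² = 1.
  Expand √102 as a continued fraction. a₀ = ⌊√102⌋ = 10; iterate m_{k+1} = d_k·a_k − m_k, d_{k+1} = (102 − m_{k+1}²)/d_k, a_{k+1} = ⌊(a₀ + m_{k+1})/d_{k+1}⌋ (starting m₀ = 0, d₀ = 1), with convergents p_k = a_k·p_{k-1} + p_{k-2}, q_k = a_k·q_{k-1} + q_{k-2} (p₋₁ = 1, q₋₁ = 0):
  k = 0: a₀ = 10; p₀/q₀ = 10/1; p₀² − 102·q₀² = 100 − 102 = -2.
  k = 1: m = 10, d = 2, a = ⌊(10 + 10)/2⌋ = 10; p/q = (10·10 + 1)/(10·1 + 0) = 101/10; p² − 102·q² = 10201 − 10200 = 1.
  The first convergent with p² − 102·q² = 1 gives the fundamental solution (x₁, y₁) = (101, 10).
Step 2: Apply the recurrence (x_{n+1}, y_{n+1}) = (x₁x_n + 102y₁y_n, x₁y_n + y₁x_n) repeatedly.
  From (x_1, y_1) = (101, 10): x_2 = 101·101 + 102·10·10 = 20401; y_2 = 101·10 + 10·101 = 2020.
  From (x_2, y_2) = (20401, 2020): x_3 = 101·20401 + 102·10·2020 = 4120901; y_3 = 101·2020 + 10·20401 = 408030.
  From (x_3, y_3) = (4120901, 408030): x_4 = 101·4120901 + 102·10·408030 = 832401601; y_4 = 101·408030 + 10·4120901 = 82420040.
  From (x_4, y_4) = (832401601, 82420040): x_5 = 101·832401601 + 102·10·82420040 = 168141002501; y_5 = 101·82420040 + 10·832401601 = 16648440050.
Step 3: Verify x_5² - 102·y_5² = 28271396722041288255001 - 28271396722041288255000 = 1 (should be 1). ✓

(x_1, y_1) = (101, 10); (x_5, y_5) = (168141002501, 16648440050).


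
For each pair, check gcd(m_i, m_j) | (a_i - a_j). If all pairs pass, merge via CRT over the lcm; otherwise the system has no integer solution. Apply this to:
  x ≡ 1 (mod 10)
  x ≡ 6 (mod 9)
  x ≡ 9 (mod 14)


Moduli 10, 9, 14 are not pairwise coprime, so CRT works modulo lcm(m_i) when all pairwise compatibility conditions hold.
Pairwise compatibility: gcd(m_i, m_j) must divide a_i - a_j for every pair.
Merge one congruence at a time:
  Start: x ≡ 1 (mod 10).
  Combine with x ≡ 6 (mod 9): gcd(10, 9) = 1; 6 - 1 = 5, which IS divisible by 1, so compatible.
    Write x = 1 + 10·t and substitute into x ≡ 6 (mod 9): 10·t ≡ 6 − 1 = 5 (mod 9).
    Reduce coefficients mod 9: 1·t ≡ 5 (mod 9).
    So t ≡ 5 (mod 9).
    Then x = 1 + 10·5 = 51, valid modulo lcm(10, 9) = 90: x ≡ 51 (mod 90).
  Combine with x ≡ 9 (mod 14): gcd(90, 14) = 2; 9 - 51 = -42, which IS divisible by 2, so compatible.
    Write x = 51 + 90·t and substitute into x ≡ 9 (mod 14): 90·t ≡ 9 − 51 = -42 (mod 14).
    Divide the congruence (and modulus) by g = 2: 45·t ≡ -21 (mod 7).
    Reduce coefficients mod 7: 3·t ≡ 0 (mod 7).
    The inverse of 3 mod 7 is 5 (since 3·5 = 15 = 2·7 + 1), so t ≡ 5·0 = 0 ≡ 0 (mod 7).
    Then x = 51 + 90·0 = 51, valid modulo lcm(90, 14) = 630: x ≡ 51 (mod 630).
Verify: 51 mod 10 = 1, 51 mod 9 = 6, 51 mod 14 = 9.

x ≡ 51 (mod 630).


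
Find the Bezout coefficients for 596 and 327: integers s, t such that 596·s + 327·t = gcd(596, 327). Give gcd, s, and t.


Euclidean algorithm on (596, 327) — divide until remainder is 0:
  596 = 1 · 327 + 269
  327 = 1 · 269 + 58
  269 = 4 · 58 + 37
  58 = 1 · 37 + 21
  37 = 1 · 21 + 16
  21 = 1 · 16 + 5
  16 = 3 · 5 + 1
  5 = 5 · 1 + 0
gcd(596, 327) = 1.
Track Bezout coefficients alongside the remainders: start with r₀ = 596 = a·1 + b·0 (s = 1, t = 0) and r₁ = 327 = a·0 + b·1 (s = 0, t = 1); each new remainder r_{k+1} = r_{k-1} − q_k·r_k inherits s_{k+1} = s_{k-1} − q_k·s_k, t_{k+1} = t_{k-1} − q_k·t_k, so r_k = a·s_k + b·t_k at every step:
  q = 1: r = 269, s = 1 − 1·0 = 1, t = 0 − 1·1 = -1  (check: 596·1 + 327·(-1) = 269)
  q = 1: r = 58, s = 0 − 1·1 = -1, t = 1 − 1·(-1) = 2  (check: 596·(-1) + 327·2 = 58)
  q = 4: r = 37, s = 1 − 4·(-1) = 5, t = -1 − 4·2 = -9  (check: 596·5 + 327·(-9) = 37)
  q = 1: r = 21, s = -1 − 1·5 = -6, t = 2 − 1·(-9) = 11  (check: 596·(-6) + 327·11 = 21)
  q = 1: r = 16, s = 5 − 1·(-6) = 11, t = -9 − 1·11 = -20  (check: 596·11 + 327·(-20) = 16)
  q = 1: r = 5, s = -6 − 1·11 = -17, t = 11 − 1·(-20) = 31  (check: 596·(-17) + 327·31 = 5)
  q = 3: r = 1, s = 11 − 3·(-17) = 62, t = -20 − 3·31 = -113  (check: 596·62 + 327·(-113) = 1)
The row with r = 1 (the gcd) gives the Bezout coefficients s = 62, t = -113.
Result: 596 · (62) + 327 · (-113) = 1.

gcd(596, 327) = 1; s = 62, t = -113 (check: 596·62 + 327·(-113) = 1).


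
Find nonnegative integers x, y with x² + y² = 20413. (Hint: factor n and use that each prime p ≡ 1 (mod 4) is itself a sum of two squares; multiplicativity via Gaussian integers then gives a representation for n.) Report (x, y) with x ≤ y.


Step 1: Factor n = 20413 = 137 · 149.
Step 2: Check the mod-4 condition on each prime factor: 137 ≡ 1 (mod 4), exponent 1; 149 ≡ 1 (mod 4), exponent 1.
All primes ≡ 3 (mod 4) appear to even exponent (or don't appear), so by the two-squares theorem n IS expressible as a sum of two squares.
Step 3: Build a representation. Here n = 137 · 149 is a product of primes ≡ 1 (mod 4). Each prime p ≡ 1 (mod 4) is itself a sum of two squares; find a² by testing p − a² for a perfect square:
  137: 137 − 1² = 136, 137 − 2² = 133, 137 − 3² = 128, 137 − 4² = 121 = 11² ⇒ 137 = 4² + 11².
  149: 149 − 1² = 148, 149 − 2² = 145, 149 − 3² = 140, 149 − 4² = 133, 149 − 5² = 124, 149 − 6² = 113, 149 − 7² = 100 = 10² ⇒ 149 = 7² + 10².
  Combine using the Brahmagupta–Fibonacci identity (a² + b²)(c² + d²) = (ac − bd)² + (ad + bc)² = (ac + bd)² + (ad − bc)²:
  137 · 149 = 20413: from (4² + 11²)(7² + 10²), take (4·7 − 11·10, 4·10 + 11·7) = (28 − 110, 40 + 77) = (-82, 117); dropping signs (only squares matter) gives (82, 117); check 82² + 117² = 6724 + 13689 = 20413 ✓.
Step 4: Order so x ≤ y and verify: 82² + 117² = 6724 + 13689 = 20413 = n. ✓

n = 20413 = 82² + 117² (one valid representation with x ≤ y).


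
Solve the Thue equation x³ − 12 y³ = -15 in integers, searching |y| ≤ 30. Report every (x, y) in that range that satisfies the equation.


The equation is x³ - 12y³ = -15. For fixed y, x³ = 12·y³ − 15, so a solution requires the RHS to be a perfect cube.
Strategy: iterate y from -30 to 30, compute RHS = 12·y³ − 15, and check whether it is a (positive or negative) perfect cube.
Check small values of y:
  y = 0: RHS = -15 is not a perfect cube.
  y = 1: RHS = -3 is not a perfect cube.
  y = -1: RHS = -27 = (-3)³ ⇒ x = -3 works.
  y = 2: RHS = 81 is not a perfect cube.
  y = -2: RHS = -111 is not a perfect cube.
  y = 3: RHS = 309 is not a perfect cube.
  y = -3: RHS = -339 is not a perfect cube.
Continuing the search up to |y| = 30 finds no further solutions beyond those listed.
Collected solutions: (-3, -1).

Solutions (with |y| ≤ 30): (-3, -1).


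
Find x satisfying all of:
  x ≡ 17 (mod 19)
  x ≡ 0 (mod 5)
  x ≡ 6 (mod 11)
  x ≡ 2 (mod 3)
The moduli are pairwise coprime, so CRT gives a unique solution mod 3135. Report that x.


Product of moduli M = 19 · 5 · 11 · 3 = 3135.
Merge one congruence at a time:
  Start: x ≡ 17 (mod 19).
  Combine with x ≡ 0 (mod 5); new modulus lcm = 95.
    Write x = 17 + 19·t and substitute into x ≡ 0 (mod 5): 19·t ≡ 0 − 17 = -17 (mod 5).
    Reduce coefficients mod 5: 4·t ≡ 3 (mod 5).
    The inverse of 4 mod 5 is 4 (since 4·4 = 16 = 3·5 + 1), so t ≡ 4·3 = 12 ≡ 2 (mod 5).
    Then x = 17 + 19·2 = 55, valid modulo lcm(19, 5) = 95: x ≡ 55 (mod 95).
  Combine with x ≡ 6 (mod 11); new modulus lcm = 1045.
    Write x = 55 + 95·t and substitute into x ≡ 6 (mod 11): 95·t ≡ 6 − 55 = -49 (mod 11).
    Reduce coefficients mod 11: 7·t ≡ 6 (mod 11).
    The inverse of 7 mod 11 is 8 (since 7·8 = 56 = 5·11 + 1), so t ≡ 8·6 = 48 ≡ 4 (mod 11).
    Then x = 55 + 95·4 = 435, valid modulo lcm(95, 11) = 1045: x ≡ 435 (mod 1045).
  Combine with x ≡ 2 (mod 3); new modulus lcm = 3135.
    Write x = 435 + 1045·t and substitute into x ≡ 2 (mod 3): 1045·t ≡ 2 − 435 = -433 (mod 3).
    Reduce coefficients mod 3: 1·t ≡ 2 (mod 3).
    So t ≡ 2 (mod 3).
    Then x = 435 + 1045·2 = 2525, valid modulo lcm(1045, 3) = 3135: x ≡ 2525 (mod 3135).
Verify against each original: 2525 mod 19 = 17, 2525 mod 5 = 0, 2525 mod 11 = 6, 2525 mod 3 = 2.

x ≡ 2525 (mod 3135).


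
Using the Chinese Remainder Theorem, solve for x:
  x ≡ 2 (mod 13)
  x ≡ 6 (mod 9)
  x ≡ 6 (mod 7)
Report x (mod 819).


Moduli 13, 9, 7 are pairwise coprime; by CRT there is a unique solution modulo M = 13 · 9 · 7 = 819.
Solve pairwise, accumulating the modulus:
  Start with x ≡ 2 (mod 13).
  Combine with x ≡ 6 (mod 9): since gcd(13, 9) = 1, we get a unique residue mod 117.
    Write x = 2 + 13·t and substitute into x ≡ 6 (mod 9): 13·t ≡ 6 − 2 = 4 (mod 9).
    Reduce coefficients mod 9: 4·t ≡ 4 (mod 9).
    The inverse of 4 mod 9 is 7 (since 4·7 = 28 = 3·9 + 1), so t ≡ 7·4 = 28 ≡ 1 (mod 9).
    Then x = 2 + 13·1 = 15, valid modulo lcm(13, 9) = 117: x ≡ 15 (mod 117).
  Combine with x ≡ 6 (mod 7): since gcd(117, 7) = 1, we get a unique residue mod 819.
    Write x = 15 + 117·t and substitute into x ≡ 6 (mod 7): 117·t ≡ 6 − 15 = -9 (mod 7).
    Reduce coefficients mod 7: 5·t ≡ 5 (mod 7).
    The inverse of 5 mod 7 is 3 (since 5·3 = 15 = 2·7 + 1), so t ≡ 3·5 = 15 ≡ 1 (mod 7).
    Then x = 15 + 117·1 = 132, valid modulo lcm(117, 7) = 819: x ≡ 132 (mod 819).
Verify: 132 mod 13 = 2 ✓, 132 mod 9 = 6 ✓, 132 mod 7 = 6 ✓.

x ≡ 132 (mod 819).


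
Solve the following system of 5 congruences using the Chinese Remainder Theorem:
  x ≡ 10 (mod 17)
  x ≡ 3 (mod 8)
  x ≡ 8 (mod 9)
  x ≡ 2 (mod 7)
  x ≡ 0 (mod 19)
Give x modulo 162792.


Product of moduli M = 17 · 8 · 9 · 7 · 19 = 162792.
Merge one congruence at a time:
  Start: x ≡ 10 (mod 17).
  Combine with x ≡ 3 (mod 8); new modulus lcm = 136.
    Write x = 10 + 17·t and substitute into x ≡ 3 (mod 8): 17·t ≡ 3 − 10 = -7 (mod 8).
    Reduce coefficients mod 8: 1·t ≡ 1 (mod 8).
    So t ≡ 1 (mod 8).
    Then x = 10 + 17·1 = 27, valid modulo lcm(17, 8) = 136: x ≡ 27 (mod 136).
  Combine with x ≡ 8 (mod 9); new modulus lcm = 1224.
    Write x = 27 + 136·t and substitute into x ≡ 8 (mod 9): 136·t ≡ 8 − 27 = -19 (mod 9).
    Reduce coefficients mod 9: 1·t ≡ 8 (mod 9).
    So t ≡ 8 (mod 9).
    Then x = 27 + 136·8 = 1115, valid modulo lcm(136, 9) = 1224: x ≡ 1115 (mod 1224).
  Combine with x ≡ 2 (mod 7); new modulus lcm = 8568.
    Write x = 1115 + 1224·t and substitute into x ≡ 2 (mod 7): 1224·t ≡ 2 − 1115 = -1113 (mod 7).
    Reduce coefficients mod 7: 6·t ≡ 0 (mod 7).
    The inverse of 6 mod 7 is 6 (since 6·6 = 36 = 5·7 + 1), so t ≡ 6·0 = 0 ≡ 0 (mod 7).
    Then x = 1115 + 1224·0 = 1115, valid modulo lcm(1224, 7) = 8568: x ≡ 1115 (mod 8568).
  Combine with x ≡ 0 (mod 19); new modulus lcm = 162792.
    Write x = 1115 + 8568·t and substitute into x ≡ 0 (mod 19): 8568·t ≡ 0 − 1115 = -1115 (mod 19).
    Reduce coefficients mod 19: 18·t ≡ 6 (mod 19).
    The inverse of 18 mod 19 is 18 (since 18·18 = 324 = 17·19 + 1), so t ≡ 18·6 = 108 ≡ 13 (mod 19).
    Then x = 1115 + 8568·13 = 112499, valid modulo lcm(8568, 19) = 162792: x ≡ 112499 (mod 162792).
Verify against each original: 112499 mod 17 = 10, 112499 mod 8 = 3, 112499 mod 9 = 8, 112499 mod 7 = 2, 112499 mod 19 = 0.

x ≡ 112499 (mod 162792).


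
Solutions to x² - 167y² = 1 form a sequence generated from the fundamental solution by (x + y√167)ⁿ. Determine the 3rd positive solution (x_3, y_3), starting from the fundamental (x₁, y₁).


Step 1: Find the fundamental solution (x₁, y₁) of x² - 167y² = 1.
  Expand √167 as a continued fraction. a₀ = ⌊√167⌋ = 12; iterate m_{k+1} = d_k·a_k − m_k, d_{k+1} = (167 − m_{k+1}²)/d_k, a_{k+1} = ⌊(a₀ + m_{k+1})/d_{k+1}⌋ (starting m₀ = 0, d₀ = 1), with convergents p_k = a_k·p_{k-1} + p_{k-2}, q_k = a_k·q_{k-1} + q_{k-2} (p₋₁ = 1, q₋₁ = 0):
  k = 0: a₀ = 12; p₀/q₀ = 12/1; p₀² − 167·q₀² = 144 − 167 = -23.
  k = 1: m = 12, d = 23, a = ⌊(12 + 12)/23⌋ = 1; p/q = (1·12 + 1)/(1·1 + 0) = 13/1; p² − 167·q² = 169 − 167 = 2.
  k = 2: m = 11, d = 2, a = ⌊(12 + 11)/2⌋ = 11; p/q = (11·13 + 12)/(11·1 + 1) = 155/12; p² − 167·q² = 24025 − 24048 = -23.
  k = 3: m = 11, d = 23, a = ⌊(12 + 11)/23⌋ = 1; p/q = (1·155 + 13)/(1·12 + 1) = 168/13; p² − 167·q² = 28224 − 28223 = 1.
  The first convergent with p² − 167·q² = 1 gives the fundamental solution (x₁, y₁) = (168, 13).
Step 2: Apply the recurrence (x_{n+1}, y_{n+1}) = (x₁x_n + 167y₁y_n, x₁y_n + y₁x_n) repeatedly.
  From (x_1, y_1) = (168, 13): x_2 = 168·168 + 167·13·13 = 56447; y_2 = 168·13 + 13·168 = 4368.
  From (x_2, y_2) = (56447, 4368): x_3 = 168·56447 + 167·13·4368 = 18966024; y_3 = 168·4368 + 13·56447 = 1467635.
Step 3: Verify x_3² - 167·y_3² = 359710066368576 - 359710066368575 = 1 (should be 1). ✓

(x_1, y_1) = (168, 13); (x_3, y_3) = (18966024, 1467635).


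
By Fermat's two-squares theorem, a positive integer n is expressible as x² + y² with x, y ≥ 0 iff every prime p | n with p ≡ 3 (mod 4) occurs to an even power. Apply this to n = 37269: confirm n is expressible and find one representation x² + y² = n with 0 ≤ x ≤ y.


Step 1: Factor n = 37269 = 3^2 · 41 · 101.
Step 2: Check the mod-4 condition on each prime factor: 3 ≡ 3 (mod 4), exponent 2 (must be even); 41 ≡ 1 (mod 4), exponent 1; 101 ≡ 1 (mod 4), exponent 1.
All primes ≡ 3 (mod 4) appear to even exponent (or don't appear), so by the two-squares theorem n IS expressible as a sum of two squares.
Step 3: Build a representation. Group n = k² · m with k = 3 and m = 41 · 101 = 4141 (a product of primes ≡ 1 (mod 4)); a representation of m scales to one of n via (k·x)² + (k·y)² = k²(x² + y²). Each prime p ≡ 1 (mod 4) is itself a sum of two squares; find a² by testing p − a² for a perfect square:
  41: 41 − 1² = 40, 41 − 2² = 37, 41 − 3² = 32, 41 − 4² = 25 = 5² ⇒ 41 = 4² + 5².
  101: 101 − 1² = 100 = 10² ⇒ 101 = 1² + 10².
  Combine using the Brahmagupta–Fibonacci identity (a² + b²)(c² + d²) = (ac − bd)² + (ad + bc)² = (ac + bd)² + (ad − bc)²:
  41 · 101 = 4141: from (4² + 5²)(1² + 10²), take (4·1 − 5·10, 4·10 + 5·1) = (4 − 50, 40 + 5) = (-46, 45); dropping signs (only squares matter) gives (46, 45); check 46² + 45² = 2116 + 2025 = 4141 ✓.
  Scale by k = 3: (3·46, 3·45) = (138, 135).
Step 4: Order so x ≤ y and verify: 135² + 138² = 18225 + 19044 = 37269 = n. ✓

n = 37269 = 135² + 138² (one valid representation with x ≤ y).


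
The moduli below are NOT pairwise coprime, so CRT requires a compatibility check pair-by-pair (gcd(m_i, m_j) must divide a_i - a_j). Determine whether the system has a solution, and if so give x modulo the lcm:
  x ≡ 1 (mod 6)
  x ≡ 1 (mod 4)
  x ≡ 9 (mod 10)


Moduli 6, 4, 10 are not pairwise coprime, so CRT works modulo lcm(m_i) when all pairwise compatibility conditions hold.
Pairwise compatibility: gcd(m_i, m_j) must divide a_i - a_j for every pair.
Merge one congruence at a time:
  Start: x ≡ 1 (mod 6).
  Combine with x ≡ 1 (mod 4): gcd(6, 4) = 2; 1 - 1 = 0, which IS divisible by 2, so compatible.
    Write x = 1 + 6·t and substitute into x ≡ 1 (mod 4): 6·t ≡ 1 − 1 = 0 (mod 4).
    Divide the congruence (and modulus) by g = 2: 3·t ≡ 0 (mod 2).
    Reduce coefficients mod 2: 1·t ≡ 0 (mod 2).
    So t ≡ 0 (mod 2).
    Then x = 1 + 6·0 = 1, valid modulo lcm(6, 4) = 12: x ≡ 1 (mod 12).
  Combine with x ≡ 9 (mod 10): gcd(12, 10) = 2; 9 - 1 = 8, which IS divisible by 2, so compatible.
    Write x = 1 + 12·t and substitute into x ≡ 9 (mod 10): 12·t ≡ 9 − 1 = 8 (mod 10).
    Divide the congruence (and modulus) by g = 2: 6·t ≡ 4 (mod 5).
    Reduce coefficients mod 5: 1·t ≡ 4 (mod 5).
    So t ≡ 4 (mod 5).
    Then x = 1 + 12·4 = 49, valid modulo lcm(12, 10) = 60: x ≡ 49 (mod 60).
Verify: 49 mod 6 = 1, 49 mod 4 = 1, 49 mod 10 = 9.

x ≡ 49 (mod 60).


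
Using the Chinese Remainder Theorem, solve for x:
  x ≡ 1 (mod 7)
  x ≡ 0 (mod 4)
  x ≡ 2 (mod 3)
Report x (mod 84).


Moduli 7, 4, 3 are pairwise coprime; by CRT there is a unique solution modulo M = 7 · 4 · 3 = 84.
Solve pairwise, accumulating the modulus:
  Start with x ≡ 1 (mod 7).
  Combine with x ≡ 0 (mod 4): since gcd(7, 4) = 1, we get a unique residue mod 28.
    Write x = 1 + 7·t and substitute into x ≡ 0 (mod 4): 7·t ≡ 0 − 1 = -1 (mod 4).
    Reduce coefficients mod 4: 3·t ≡ 3 (mod 4).
    The inverse of 3 mod 4 is 3 (since 3·3 = 9 = 2·4 + 1), so t ≡ 3·3 = 9 ≡ 1 (mod 4).
    Then x = 1 + 7·1 = 8, valid modulo lcm(7, 4) = 28: x ≡ 8 (mod 28).
  Combine with x ≡ 2 (mod 3): since gcd(28, 3) = 1, we get a unique residue mod 84.
    Write x = 8 + 28·t and substitute into x ≡ 2 (mod 3): 28·t ≡ 2 − 8 = -6 (mod 3).
    Reduce coefficients mod 3: 1·t ≡ 0 (mod 3).
    So t ≡ 0 (mod 3).
    Then x = 8 + 28·0 = 8, valid modulo lcm(28, 3) = 84: x ≡ 8 (mod 84).
Verify: 8 mod 7 = 1 ✓, 8 mod 4 = 0 ✓, 8 mod 3 = 2 ✓.

x ≡ 8 (mod 84).


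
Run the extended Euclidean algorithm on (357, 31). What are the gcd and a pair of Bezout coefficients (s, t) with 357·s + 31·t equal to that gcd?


Euclidean algorithm on (357, 31) — divide until remainder is 0:
  357 = 11 · 31 + 16
  31 = 1 · 16 + 15
  16 = 1 · 15 + 1
  15 = 15 · 1 + 0
gcd(357, 31) = 1.
Track Bezout coefficients alongside the remainders: start with r₀ = 357 = a·1 + b·0 (s = 1, t = 0) and r₁ = 31 = a·0 + b·1 (s = 0, t = 1); each new remainder r_{k+1} = r_{k-1} − q_k·r_k inherits s_{k+1} = s_{k-1} − q_k·s_k, t_{k+1} = t_{k-1} − q_k·t_k, so r_k = a·s_k + b·t_k at every step:
  q = 11: r = 16, s = 1 − 11·0 = 1, t = 0 − 11·1 = -11  (check: 357·1 + 31·(-11) = 16)
  q = 1: r = 15, s = 0 − 1·1 = -1, t = 1 − 1·(-11) = 12  (check: 357·(-1) + 31·12 = 15)
  q = 1: r = 1, s = 1 − 1·(-1) = 2, t = -11 − 1·12 = -23  (check: 357·2 + 31·(-23) = 1)
The row with r = 1 (the gcd) gives the Bezout coefficients s = 2, t = -23.
Result: 357 · (2) + 31 · (-23) = 1.

gcd(357, 31) = 1; s = 2, t = -23 (check: 357·2 + 31·(-23) = 1).


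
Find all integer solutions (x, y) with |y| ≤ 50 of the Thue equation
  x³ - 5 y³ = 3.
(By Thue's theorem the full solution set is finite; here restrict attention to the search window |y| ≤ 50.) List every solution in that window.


The equation is x³ - 5y³ = 3. For fixed y, x³ = 5·y³ + 3, so a solution requires the RHS to be a perfect cube.
Strategy: iterate y from -50 to 50, compute RHS = 5·y³ + 3, and check whether it is a (positive or negative) perfect cube.
Check small values of y:
  y = 0: RHS = 3 is not a perfect cube.
  y = 1: RHS = 8 = (2)³ ⇒ x = 2 works.
  y = -1: RHS = -2 is not a perfect cube.
  y = 2: RHS = 43 is not a perfect cube.
  y = -2: RHS = -37 is not a perfect cube.
  y = 3: RHS = 138 is not a perfect cube.
  y = -3: RHS = -132 is not a perfect cube.
Continuing the search up to |y| = 50 finds no further solutions beyond those listed.
Collected solutions: (2, 1).

Solutions (with |y| ≤ 50): (2, 1).


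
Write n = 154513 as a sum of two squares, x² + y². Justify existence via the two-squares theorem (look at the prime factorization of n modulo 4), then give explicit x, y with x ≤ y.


Step 1: Factor n = 154513 = 17 · 61 · 149.
Step 2: Check the mod-4 condition on each prime factor: 17 ≡ 1 (mod 4), exponent 1; 61 ≡ 1 (mod 4), exponent 1; 149 ≡ 1 (mod 4), exponent 1.
All primes ≡ 3 (mod 4) appear to even exponent (or don't appear), so by the two-squares theorem n IS expressible as a sum of two squares.
Step 3: Build a representation. Here n = 17 · 61 · 149 is a product of primes ≡ 1 (mod 4). Each prime p ≡ 1 (mod 4) is itself a sum of two squares; find a² by testing p − a² for a perfect square:
  17: 17 − 1² = 16 = 4² ⇒ 17 = 1² + 4².
  61: 61 − 1² = 60, 61 − 2² = 57, 61 − 3² = 52, 61 − 4² = 45, 61 − 5² = 36 = 6² ⇒ 61 = 5² + 6².
  149: 149 − 1² = 148, 149 − 2² = 145, 149 − 3² = 140, 149 − 4² = 133, 149 − 5² = 124, 149 − 6² = 113, 149 − 7² = 100 = 10² ⇒ 149 = 7² + 10².
  Combine using the Brahmagupta–Fibonacci identity (a² + b²)(c² + d²) = (ac − bd)² + (ad + bc)² = (ac + bd)² + (ad − bc)²:
  17 · 61 = 1037: from (1² + 4²)(5² + 6²), take (1·5 − 4·6, 1·6 + 4·5) = (5 − 24, 6 + 20) = (-19, 26); dropping signs (only squares matter) gives (19, 26); check 19² + 26² = 361 + 676 = 1037 ✓.
  1037 · 149 = 154513: from (19² + 26²)(7² + 10²), take (19·7 − 26·10, 19·10 + 26·7) = (133 − 260, 190 + 182) = (-127, 372); dropping signs (only squares matter) gives (127, 372); check 127² + 372² = 16129 + 138384 = 154513 ✓.
Step 4: Order so x ≤ y and verify: 127² + 372² = 16129 + 138384 = 154513 = n. ✓

n = 154513 = 127² + 372² (one valid representation with x ≤ y).


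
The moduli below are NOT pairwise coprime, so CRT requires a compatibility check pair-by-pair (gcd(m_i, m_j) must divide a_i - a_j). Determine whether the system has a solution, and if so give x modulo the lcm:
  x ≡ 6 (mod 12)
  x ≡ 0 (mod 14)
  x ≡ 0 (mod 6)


Moduli 12, 14, 6 are not pairwise coprime, so CRT works modulo lcm(m_i) when all pairwise compatibility conditions hold.
Pairwise compatibility: gcd(m_i, m_j) must divide a_i - a_j for every pair.
Merge one congruence at a time:
  Start: x ≡ 6 (mod 12).
  Combine with x ≡ 0 (mod 14): gcd(12, 14) = 2; 0 - 6 = -6, which IS divisible by 2, so compatible.
    Write x = 6 + 12·t and substitute into x ≡ 0 (mod 14): 12·t ≡ 0 − 6 = -6 (mod 14).
    Divide the congruence (and modulus) by g = 2: 6·t ≡ -3 (mod 7).
    Reduce coefficients mod 7: 6·t ≡ 4 (mod 7).
    The inverse of 6 mod 7 is 6 (since 6·6 = 36 = 5·7 + 1), so t ≡ 6·4 = 24 ≡ 3 (mod 7).
    Then x = 6 + 12·3 = 42, valid modulo lcm(12, 14) = 84: x ≡ 42 (mod 84).
  Combine with x ≡ 0 (mod 6): gcd(84, 6) = 6; 0 - 42 = -42, which IS divisible by 6, so compatible.
    Write x = 42 + 84·t and substitute into x ≡ 0 (mod 6): 84·t ≡ 0 − 42 = -42 (mod 6).
    Divide the congruence (and modulus) by g = 6: 14·t ≡ -7 (mod 1).
    Modulo 1 every t works; take t = 0.
    Then x = 42 + 84·0 = 42, valid modulo lcm(84, 6) = 84: x ≡ 42 (mod 84).
Verify: 42 mod 12 = 6, 42 mod 14 = 0, 42 mod 6 = 0.

x ≡ 42 (mod 84).


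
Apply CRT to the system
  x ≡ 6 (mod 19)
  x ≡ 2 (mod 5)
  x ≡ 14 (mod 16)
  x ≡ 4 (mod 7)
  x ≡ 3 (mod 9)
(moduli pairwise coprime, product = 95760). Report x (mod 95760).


Product of moduli M = 19 · 5 · 16 · 7 · 9 = 95760.
Merge one congruence at a time:
  Start: x ≡ 6 (mod 19).
  Combine with x ≡ 2 (mod 5); new modulus lcm = 95.
    Write x = 6 + 19·t and substitute into x ≡ 2 (mod 5): 19·t ≡ 2 − 6 = -4 (mod 5).
    Reduce coefficients mod 5: 4·t ≡ 1 (mod 5).
    The inverse of 4 mod 5 is 4 (since 4·4 = 16 = 3·5 + 1), so t ≡ 4·1 = 4 ≡ 4 (mod 5).
    Then x = 6 + 19·4 = 82, valid modulo lcm(19, 5) = 95: x ≡ 82 (mod 95).
  Combine with x ≡ 14 (mod 16); new modulus lcm = 1520.
    Write x = 82 + 95·t and substitute into x ≡ 14 (mod 16): 95·t ≡ 14 − 82 = -68 (mod 16).
    Reduce coefficients mod 16: 15·t ≡ 12 (mod 16).
    The inverse of 15 mod 16 is 15 (since 15·15 = 225 = 14·16 + 1), so t ≡ 15·12 = 180 ≡ 4 (mod 16).
    Then x = 82 + 95·4 = 462, valid modulo lcm(95, 16) = 1520: x ≡ 462 (mod 1520).
  Combine with x ≡ 4 (mod 7); new modulus lcm = 10640.
    Write x = 462 + 1520·t and substitute into x ≡ 4 (mod 7): 1520·t ≡ 4 − 462 = -458 (mod 7).
    Reduce coefficients mod 7: 1·t ≡ 4 (mod 7).
    So t ≡ 4 (mod 7).
    Then x = 462 + 1520·4 = 6542, valid modulo lcm(1520, 7) = 10640: x ≡ 6542 (mod 10640).
  Combine with x ≡ 3 (mod 9); new modulus lcm = 95760.
    Write x = 6542 + 10640·t and substitute into x ≡ 3 (mod 9): 10640·t ≡ 3 − 6542 = -6539 (mod 9).
    Reduce coefficients mod 9: 2·t ≡ 4 (mod 9).
    The inverse of 2 mod 9 is 5 (since 2·5 = 10 = 1·9 + 1), so t ≡ 5·4 = 20 ≡ 2 (mod 9).
    Then x = 6542 + 10640·2 = 27822, valid modulo lcm(10640, 9) = 95760: x ≡ 27822 (mod 95760).
Verify against each original: 27822 mod 19 = 6, 27822 mod 5 = 2, 27822 mod 16 = 14, 27822 mod 7 = 4, 27822 mod 9 = 3.

x ≡ 27822 (mod 95760).


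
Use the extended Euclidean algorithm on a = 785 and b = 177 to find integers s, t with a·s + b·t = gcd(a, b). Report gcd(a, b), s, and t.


Euclidean algorithm on (785, 177) — divide until remainder is 0:
  785 = 4 · 177 + 77
  177 = 2 · 77 + 23
  77 = 3 · 23 + 8
  23 = 2 · 8 + 7
  8 = 1 · 7 + 1
  7 = 7 · 1 + 0
gcd(785, 177) = 1.
Track Bezout coefficients alongside the remainders: start with r₀ = 785 = a·1 + b·0 (s = 1, t = 0) and r₁ = 177 = a·0 + b·1 (s = 0, t = 1); each new remainder r_{k+1} = r_{k-1} − q_k·r_k inherits s_{k+1} = s_{k-1} − q_k·s_k, t_{k+1} = t_{k-1} − q_k·t_k, so r_k = a·s_k + b·t_k at every step:
  q = 4: r = 77, s = 1 − 4·0 = 1, t = 0 − 4·1 = -4  (check: 785·1 + 177·(-4) = 77)
  q = 2: r = 23, s = 0 − 2·1 = -2, t = 1 − 2·(-4) = 9  (check: 785·(-2) + 177·9 = 23)
  q = 3: r = 8, s = 1 − 3·(-2) = 7, t = -4 − 3·9 = -31  (check: 785·7 + 177·(-31) = 8)
  q = 2: r = 7, s = -2 − 2·7 = -16, t = 9 − 2·(-31) = 71  (check: 785·(-16) + 177·71 = 7)
  q = 1: r = 1, s = 7 − 1·(-16) = 23, t = -31 − 1·71 = -102  (check: 785·23 + 177·(-102) = 1)
The row with r = 1 (the gcd) gives the Bezout coefficients s = 23, t = -102.
Result: 785 · (23) + 177 · (-102) = 1.

gcd(785, 177) = 1; s = 23, t = -102 (check: 785·23 + 177·(-102) = 1).


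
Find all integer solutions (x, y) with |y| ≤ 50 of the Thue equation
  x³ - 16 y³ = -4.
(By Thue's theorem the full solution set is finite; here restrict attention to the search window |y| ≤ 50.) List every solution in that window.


The equation is x³ - 16y³ = -4. For fixed y, x³ = 16·y³ − 4, so a solution requires the RHS to be a perfect cube.
Strategy: iterate y from -50 to 50, compute RHS = 16·y³ − 4, and check whether it is a (positive or negative) perfect cube.
Check small values of y:
  y = 0: RHS = -4 is not a perfect cube.
  y = 1: RHS = 12 is not a perfect cube.
  y = -1: RHS = -20 is not a perfect cube.
  y = 2: RHS = 124 is not a perfect cube.
  y = -2: RHS = -132 is not a perfect cube.
  y = 3: RHS = 428 is not a perfect cube.
  y = -3: RHS = -436 is not a perfect cube.
Continuing the search up to |y| = 50 finds no solutions either.
No (x, y) in the scanned range satisfies the equation.

No integer solutions with |y| ≤ 50.


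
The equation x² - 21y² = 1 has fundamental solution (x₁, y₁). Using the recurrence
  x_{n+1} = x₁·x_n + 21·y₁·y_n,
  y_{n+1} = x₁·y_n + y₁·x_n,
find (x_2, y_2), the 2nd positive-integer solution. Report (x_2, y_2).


Step 1: Find the fundamental solution (x₁, y₁) of x² - 21y² = 1.
  Expand √21 as a continued fraction. a₀ = ⌊√21⌋ = 4; iterate m_{k+1} = d_k·a_k − m_k, d_{k+1} = (21 − m_{k+1}²)/d_k, a_{k+1} = ⌊(a₀ + m_{k+1})/d_{k+1}⌋ (starting m₀ = 0, d₀ = 1), with convergents p_k = a_k·p_{k-1} + p_{k-2}, q_k = a_k·q_{k-1} + q_{k-2} (p₋₁ = 1, q₋₁ = 0):
  k = 0: a₀ = 4; p₀/q₀ = 4/1; p₀² − 21·q₀² = 16 − 21 = -5.
  k = 1: m = 4, d = 5, a = ⌊(4 + 4)/5⌋ = 1; p/q = (1·4 + 1)/(1·1 + 0) = 5/1; p² − 21·q² = 25 − 21 = 4.
  k = 2: m = 1, d = 4, a = ⌊(4 + 1)/4⌋ = 1; p/q = (1·5 + 4)/(1·1 + 1) = 9/2; p² − 21·q² = 81 − 84 = -3.
  k = 3: m = 3, d = 3, a = ⌊(4 + 3)/3⌋ = 2; p/q = (2·9 + 5)/(2·2 + 1) = 23/5; p² − 21·q² = 529 − 525 = 4.
  k = 4: m = 3, d = 4, a = ⌊(4 + 3)/4⌋ = 1; p/q = (1·23 + 9)/(1·5 + 2) = 32/7; p² − 21·q² = 1024 − 1029 = -5.
  k = 5: m = 1, d = 5, a = ⌊(4 + 1)/5⌋ = 1; p/q = (1·32 + 23)/(1·7 + 5) = 55/12; p² − 21·q² = 3025 − 3024 = 1.
  The first convergent with p² − 21·q² = 1 gives the fundamental solution (x₁, y₁) = (55, 12).
Step 2: Apply the recurrence (x_{n+1}, y_{n+1}) = (x₁x_n + 21y₁y_n, x₁y_n + y₁x_n) repeatedly.
  From (x_1, y_1) = (55, 12): x_2 = 55·55 + 21·12·12 = 6049; y_2 = 55·12 + 12·55 = 1320.
Step 3: Verify x_2² - 21·y_2² = 36590401 - 36590400 = 1 (should be 1). ✓

(x_1, y_1) = (55, 12); (x_2, y_2) = (6049, 1320).


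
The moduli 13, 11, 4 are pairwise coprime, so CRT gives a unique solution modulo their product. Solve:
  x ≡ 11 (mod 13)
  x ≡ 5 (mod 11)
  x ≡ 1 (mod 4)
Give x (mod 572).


Moduli 13, 11, 4 are pairwise coprime; by CRT there is a unique solution modulo M = 13 · 11 · 4 = 572.
Solve pairwise, accumulating the modulus:
  Start with x ≡ 11 (mod 13).
  Combine with x ≡ 5 (mod 11): since gcd(13, 11) = 1, we get a unique residue mod 143.
    Write x = 11 + 13·t and substitute into x ≡ 5 (mod 11): 13·t ≡ 5 − 11 = -6 (mod 11).
    Reduce coefficients mod 11: 2·t ≡ 5 (mod 11).
    The inverse of 2 mod 11 is 6 (since 2·6 = 12 = 1·11 + 1), so t ≡ 6·5 = 30 ≡ 8 (mod 11).
    Then x = 11 + 13·8 = 115, valid modulo lcm(13, 11) = 143: x ≡ 115 (mod 143).
  Combine with x ≡ 1 (mod 4): since gcd(143, 4) = 1, we get a unique residue mod 572.
    Write x = 115 + 143·t and substitute into x ≡ 1 (mod 4): 143·t ≡ 1 − 115 = -114 (mod 4).
    Reduce coefficients mod 4: 3·t ≡ 2 (mod 4).
    The inverse of 3 mod 4 is 3 (since 3·3 = 9 = 2·4 + 1), so t ≡ 3·2 = 6 ≡ 2 (mod 4).
    Then x = 115 + 143·2 = 401, valid modulo lcm(143, 4) = 572: x ≡ 401 (mod 572).
Verify: 401 mod 13 = 11 ✓, 401 mod 11 = 5 ✓, 401 mod 4 = 1 ✓.

x ≡ 401 (mod 572).
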